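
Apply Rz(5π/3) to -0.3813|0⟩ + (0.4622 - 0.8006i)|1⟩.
(0.3302 + 0.1907i)|0⟩ + (0.00002306 + 0.9244i)|1⟩

Rz(5π/3) = [[e^(−iθ/2), 0], [0, e^(iθ/2)]] with e^(±iθ/2) = cos(θ/2) ± i·sin(θ/2); θ = 5π/3, cos(θ/2) ≈ -0.866025, sin(θ/2) ≈ 0.5.
With a = amp(|0⟩) = -0.3813 and b = amp(|1⟩) = (0.4622 - 0.8006i):
new amp(|0⟩) = (-0.866025 - 0.5i)·a = (0.3302 + 0.1907i)
new amp(|1⟩) = (-0.866025 + 0.5i)·b = (0.00002306 + 0.9244i)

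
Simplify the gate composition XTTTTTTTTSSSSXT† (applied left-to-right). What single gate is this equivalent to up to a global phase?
T†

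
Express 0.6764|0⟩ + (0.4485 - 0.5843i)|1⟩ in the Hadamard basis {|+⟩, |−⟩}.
(0.7954 - 0.4132i)|+⟩ + (0.1611 + 0.4132i)|−⟩

With |ψ⟩ = α|0⟩ + β|1⟩, the Hadamard-basis coefficients are ⟨+|ψ⟩ = (α + β)/√2 and ⟨−|ψ⟩ = (α − β)/√2.
Here α = 0.6764, β = (0.4485 - 0.5843i): (α + β)/√2 = (0.7954 - 0.4132i), (α − β)/√2 = (0.1611 + 0.4132i).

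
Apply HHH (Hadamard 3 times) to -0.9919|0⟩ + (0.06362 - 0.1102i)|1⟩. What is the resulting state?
(-0.6564 - 0.07792i)|0⟩ + (-0.7464 + 0.07792i)|1⟩

H² = I, so H^3 = H: a single Hadamard. With (a, b) = (-0.9919, (0.06362 - 0.1102i)), H gives ((a + b)/√2, (a − b)/√2) = ((-0.6564 - 0.07792i), (-0.7464 + 0.07792i)).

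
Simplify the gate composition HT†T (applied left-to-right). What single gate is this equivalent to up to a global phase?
H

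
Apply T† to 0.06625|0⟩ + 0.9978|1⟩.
0.06625|0⟩ + (0.7056 - 0.7056i)|1⟩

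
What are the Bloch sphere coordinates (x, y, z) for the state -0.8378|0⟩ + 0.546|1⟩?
(-0.9149, 0, 0.4038)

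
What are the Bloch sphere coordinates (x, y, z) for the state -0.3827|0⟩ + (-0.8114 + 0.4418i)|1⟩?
(0.621, -0.3382, -0.7071)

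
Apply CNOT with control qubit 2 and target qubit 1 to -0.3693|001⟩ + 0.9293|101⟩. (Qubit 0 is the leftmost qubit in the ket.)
-0.3693|011⟩ + 0.9293|111⟩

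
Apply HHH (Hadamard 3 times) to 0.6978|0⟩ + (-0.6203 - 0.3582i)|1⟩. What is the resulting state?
(0.0548 - 0.2533i)|0⟩ + (0.932 + 0.2533i)|1⟩

H² = I, so H^3 = H: a single Hadamard. With (a, b) = (0.6978, (-0.6203 - 0.3582i)), H gives ((a + b)/√2, (a − b)/√2) = ((0.0548 - 0.2533i), (0.932 + 0.2533i)).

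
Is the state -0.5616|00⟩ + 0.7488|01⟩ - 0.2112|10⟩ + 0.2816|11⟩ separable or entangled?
Separable

Writing the state as a|00⟩ + b|01⟩ + c|10⟩ + d|11⟩, it is a product state iff ad − bc = 0.
Here (a, b, c, d) = (-0.5616, 0.7488, -0.2112, 0.2816): ad − bc = (-0.5616)(0.2816) − (0.7488)(-0.2112) = 0, so the state is separable.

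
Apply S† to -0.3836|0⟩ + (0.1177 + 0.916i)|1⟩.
-0.3836|0⟩ + (0.916 - 0.1177i)|1⟩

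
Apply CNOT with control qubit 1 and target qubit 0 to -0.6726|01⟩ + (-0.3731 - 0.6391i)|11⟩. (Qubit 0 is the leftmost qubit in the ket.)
(-0.3731 - 0.6391i)|01⟩ - 0.6726|11⟩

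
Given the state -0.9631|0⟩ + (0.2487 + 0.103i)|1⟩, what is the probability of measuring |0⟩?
0.9276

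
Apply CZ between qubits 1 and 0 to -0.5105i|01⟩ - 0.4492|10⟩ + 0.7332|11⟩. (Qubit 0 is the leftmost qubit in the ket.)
-0.5105i|01⟩ - 0.4492|10⟩ - 0.7332|11⟩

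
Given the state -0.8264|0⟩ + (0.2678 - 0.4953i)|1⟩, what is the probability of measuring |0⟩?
0.6829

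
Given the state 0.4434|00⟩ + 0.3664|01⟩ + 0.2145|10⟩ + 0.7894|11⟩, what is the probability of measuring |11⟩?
0.6232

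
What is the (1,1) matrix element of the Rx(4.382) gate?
-0.5812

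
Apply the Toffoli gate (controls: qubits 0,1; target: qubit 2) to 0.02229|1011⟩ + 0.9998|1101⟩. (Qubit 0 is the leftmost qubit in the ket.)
0.02229|1011⟩ + 0.9998|1111⟩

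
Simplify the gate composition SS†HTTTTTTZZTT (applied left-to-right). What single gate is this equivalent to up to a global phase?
H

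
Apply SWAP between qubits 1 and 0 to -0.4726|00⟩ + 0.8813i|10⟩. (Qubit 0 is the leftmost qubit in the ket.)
-0.4726|00⟩ + 0.8813i|01⟩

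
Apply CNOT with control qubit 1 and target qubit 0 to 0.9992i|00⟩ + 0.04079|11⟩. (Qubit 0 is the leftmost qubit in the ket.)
0.9992i|00⟩ + 0.04079|01⟩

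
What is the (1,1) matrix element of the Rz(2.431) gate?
(0.3479 + 0.9375i)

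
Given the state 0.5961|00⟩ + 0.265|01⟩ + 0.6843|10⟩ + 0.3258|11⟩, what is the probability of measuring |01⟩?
0.07023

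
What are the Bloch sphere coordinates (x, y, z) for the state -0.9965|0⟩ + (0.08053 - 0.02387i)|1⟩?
(-0.1605, 0.04757, 0.986)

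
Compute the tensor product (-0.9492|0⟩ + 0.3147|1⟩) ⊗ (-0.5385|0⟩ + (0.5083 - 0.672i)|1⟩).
0.5111|00⟩ + (-0.4825 + 0.6379i)|01⟩ - 0.1695|10⟩ + (0.16 - 0.2115i)|11⟩

amp(|b₁b₂…⟩) = product of the factor amplitudes for bits b₁, b₂, …; only kets whose every factor amplitude is nonzero survive.
|00⟩: (-0.9492)(-0.5385) = 0.5111
|01⟩: (-0.9492)(0.5083 - 0.672i) = (-0.4825 + 0.6379i)
|10⟩: (0.3147)(-0.5385) = -0.1695
|11⟩: (0.3147)(0.5083 - 0.672i) = (0.16 - 0.2115i)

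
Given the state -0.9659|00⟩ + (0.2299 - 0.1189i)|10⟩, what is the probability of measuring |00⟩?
0.933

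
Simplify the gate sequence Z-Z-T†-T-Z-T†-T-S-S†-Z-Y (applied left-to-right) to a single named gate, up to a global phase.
Y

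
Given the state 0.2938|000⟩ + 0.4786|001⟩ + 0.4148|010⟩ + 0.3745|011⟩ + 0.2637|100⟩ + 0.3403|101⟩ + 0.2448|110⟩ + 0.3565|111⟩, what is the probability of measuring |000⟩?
0.08632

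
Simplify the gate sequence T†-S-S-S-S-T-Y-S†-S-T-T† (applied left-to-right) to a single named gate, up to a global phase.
Y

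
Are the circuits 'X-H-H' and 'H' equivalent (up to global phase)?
No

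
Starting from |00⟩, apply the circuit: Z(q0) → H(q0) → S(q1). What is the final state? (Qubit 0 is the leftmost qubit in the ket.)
1/√2|00⟩ + 1/√2|10⟩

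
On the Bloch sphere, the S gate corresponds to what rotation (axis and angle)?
Rotation by π/2 around the z-axis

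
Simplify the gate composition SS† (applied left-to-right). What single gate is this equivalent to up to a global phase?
I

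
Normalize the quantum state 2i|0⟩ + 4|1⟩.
(1/√5)i|0⟩ + 0.8944|1⟩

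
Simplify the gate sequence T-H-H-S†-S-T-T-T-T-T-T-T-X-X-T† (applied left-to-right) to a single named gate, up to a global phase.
T†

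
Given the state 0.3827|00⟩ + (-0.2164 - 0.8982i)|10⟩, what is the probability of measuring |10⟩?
0.8536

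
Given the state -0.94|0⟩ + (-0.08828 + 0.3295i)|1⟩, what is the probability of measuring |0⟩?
0.8836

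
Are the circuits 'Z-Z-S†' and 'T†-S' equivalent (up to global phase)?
No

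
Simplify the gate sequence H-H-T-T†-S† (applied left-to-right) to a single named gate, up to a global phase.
S†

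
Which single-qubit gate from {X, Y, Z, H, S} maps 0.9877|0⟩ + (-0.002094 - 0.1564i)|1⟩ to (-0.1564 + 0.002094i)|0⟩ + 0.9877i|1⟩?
Y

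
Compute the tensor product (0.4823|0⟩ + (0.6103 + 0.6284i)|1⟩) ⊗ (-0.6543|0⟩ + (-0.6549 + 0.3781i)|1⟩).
-0.3156|00⟩ + (-0.3159 + 0.1824i)|01⟩ + (-0.3993 - 0.4112i)|10⟩ + (-0.6373 - 0.1808i)|11⟩

amp(|b₁b₂…⟩) = product of the factor amplitudes for bits b₁, b₂, …; only kets whose every factor amplitude is nonzero survive.
|00⟩: (0.4823)(-0.6543) = -0.3156
|01⟩: (0.4823)(-0.6549 + 0.3781i) = (-0.3159 + 0.1824i)
|10⟩: (0.6103 + 0.6284i)(-0.6543) = (-0.3993 - 0.4112i)
|11⟩: (0.6103 + 0.6284i)(-0.6549 + 0.3781i) = (-0.6373 - 0.1808i)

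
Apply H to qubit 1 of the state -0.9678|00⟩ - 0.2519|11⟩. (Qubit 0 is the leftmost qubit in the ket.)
-0.6843|00⟩ - 0.6843|01⟩ - 0.1781|10⟩ + 0.1781|11⟩

H on qubit 1 mixes each pair of kets that differ only in qubit 1: amplitudes (a, b) of (|…0…⟩, |…1…⟩) become ((a + b)/√2, (a − b)/√2). Kets absent from the input have amplitude 0.
(|00⟩, |01⟩): (a, b) = (-0.9678, 0) → (-0.6843, -0.6843)
(|10⟩, |11⟩): (a, b) = (0, -0.2519) → (-0.1781, 0.1781)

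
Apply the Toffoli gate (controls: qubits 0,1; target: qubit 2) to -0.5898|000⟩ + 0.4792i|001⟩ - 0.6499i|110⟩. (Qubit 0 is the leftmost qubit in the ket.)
-0.5898|000⟩ + 0.4792i|001⟩ - 0.6499i|111⟩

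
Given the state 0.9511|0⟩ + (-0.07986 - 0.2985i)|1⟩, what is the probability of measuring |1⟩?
0.09548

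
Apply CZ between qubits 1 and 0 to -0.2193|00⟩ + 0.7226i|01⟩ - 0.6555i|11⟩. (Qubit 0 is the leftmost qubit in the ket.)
-0.2193|00⟩ + 0.7226i|01⟩ + 0.6555i|11⟩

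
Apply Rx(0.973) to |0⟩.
0.884|0⟩ - 0.4675i|1⟩

Rx(0.973) = [[cos(θ/2), −i·sin(θ/2)], [−i·sin(θ/2), cos(θ/2)]]; θ = 0.973, cos(θ/2) ≈ 0.883975, sin(θ/2) ≈ 0.467535.
With a = amp(|0⟩) = 1 and b = amp(|1⟩) = 0:
new amp(|0⟩) = (0.883975)·a + (-0.467535i)·b = 0.884
new amp(|1⟩) = (-0.467535i)·a + (0.883975)·b = -0.4675i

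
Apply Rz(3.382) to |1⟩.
(-0.1199 + 0.9928i)|1⟩

Rz(3.382) = [[e^(−iθ/2), 0], [0, e^(iθ/2)]] with e^(±iθ/2) = cos(θ/2) ± i·sin(θ/2); θ = 3.382, cos(θ/2) ≈ -0.119914, sin(θ/2) ≈ 0.992784.
With a = amp(|0⟩) = 0 and b = amp(|1⟩) = 1:
new amp(|0⟩) = (-0.119914 - 0.992784i)·a = 0
new amp(|1⟩) = (-0.119914 + 0.992784i)·b = (-0.1199 + 0.9928i)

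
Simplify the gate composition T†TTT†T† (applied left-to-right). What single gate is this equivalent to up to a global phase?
T†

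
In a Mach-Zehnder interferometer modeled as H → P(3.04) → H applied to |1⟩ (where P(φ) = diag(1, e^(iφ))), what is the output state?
(0.9974 - 0.05071i)|0⟩ + (0.002578 + 0.05071i)|1⟩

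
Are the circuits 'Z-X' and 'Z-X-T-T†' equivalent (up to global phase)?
Yes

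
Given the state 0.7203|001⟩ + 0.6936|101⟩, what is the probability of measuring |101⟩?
0.4811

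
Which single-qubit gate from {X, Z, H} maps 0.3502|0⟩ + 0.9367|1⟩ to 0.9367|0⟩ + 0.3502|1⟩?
X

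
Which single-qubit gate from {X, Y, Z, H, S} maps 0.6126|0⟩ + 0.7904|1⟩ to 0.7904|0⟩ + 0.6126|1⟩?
X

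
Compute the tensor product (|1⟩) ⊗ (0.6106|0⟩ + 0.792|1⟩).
0.6106|10⟩ + 0.792|11⟩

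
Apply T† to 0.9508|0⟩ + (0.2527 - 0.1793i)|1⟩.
0.9508|0⟩ + (0.0519 - 0.3055i)|1⟩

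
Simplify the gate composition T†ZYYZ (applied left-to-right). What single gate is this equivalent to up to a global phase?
T†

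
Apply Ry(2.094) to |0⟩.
0.5002|0⟩ + 0.8659|1⟩

Ry(2.094) = [[cos(θ/2), −sin(θ/2)], [sin(θ/2), cos(θ/2)]]; θ = 2.094, cos(θ/2) ≈ 0.500171, sin(θ/2) ≈ 0.865927.
With a = amp(|0⟩) = 1 and b = amp(|1⟩) = 0:
new amp(|0⟩) = (0.500171)·a + (-0.865927)·b = 0.5002
new amp(|1⟩) = (0.865927)·a + (0.500171)·b = 0.8659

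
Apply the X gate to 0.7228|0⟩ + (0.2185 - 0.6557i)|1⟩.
(0.2185 - 0.6557i)|0⟩ + 0.7228|1⟩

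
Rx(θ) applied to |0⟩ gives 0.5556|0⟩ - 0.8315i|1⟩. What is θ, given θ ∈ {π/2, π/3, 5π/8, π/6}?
5π/8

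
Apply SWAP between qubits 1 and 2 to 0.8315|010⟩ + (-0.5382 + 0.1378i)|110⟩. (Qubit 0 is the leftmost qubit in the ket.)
0.8315|001⟩ + (-0.5382 + 0.1378i)|101⟩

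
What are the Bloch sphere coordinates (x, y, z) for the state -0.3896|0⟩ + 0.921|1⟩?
(-0.7176, 0, -0.6965)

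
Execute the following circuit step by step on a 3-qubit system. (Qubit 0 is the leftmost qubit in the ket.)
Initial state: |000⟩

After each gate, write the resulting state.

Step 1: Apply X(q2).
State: |001⟩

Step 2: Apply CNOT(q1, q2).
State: |001⟩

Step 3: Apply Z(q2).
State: -|001⟩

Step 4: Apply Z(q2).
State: |001⟩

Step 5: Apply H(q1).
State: 1/√2|001⟩ + 1/√2|011⟩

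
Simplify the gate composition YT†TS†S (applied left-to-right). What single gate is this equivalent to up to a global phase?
Y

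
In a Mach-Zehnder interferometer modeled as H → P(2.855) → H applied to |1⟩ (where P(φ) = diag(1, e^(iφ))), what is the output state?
(0.9796 - 0.1413i)|0⟩ + (0.02039 + 0.1413i)|1⟩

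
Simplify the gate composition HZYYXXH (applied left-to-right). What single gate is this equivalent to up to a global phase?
X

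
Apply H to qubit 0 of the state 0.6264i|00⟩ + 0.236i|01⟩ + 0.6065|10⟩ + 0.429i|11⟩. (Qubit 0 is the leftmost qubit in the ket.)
(0.4289 + 0.4429i)|00⟩ + 0.4702i|01⟩ + (-0.4289 + 0.4429i)|10⟩ - 0.1365i|11⟩

H on qubit 0 mixes each pair of kets that differ only in qubit 0: amplitudes (a, b) of (|…0…⟩, |…1…⟩) become ((a + b)/√2, (a − b)/√2). Kets absent from the input have amplitude 0.
(|00⟩, |10⟩): (a, b) = (0.6264i, 0.6065) → ((0.4289 + 0.4429i), (-0.4289 + 0.4429i))
(|01⟩, |11⟩): (a, b) = (0.236i, 0.429i) → (0.4702i, -0.1365i)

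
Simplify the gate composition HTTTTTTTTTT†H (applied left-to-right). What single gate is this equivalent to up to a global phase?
I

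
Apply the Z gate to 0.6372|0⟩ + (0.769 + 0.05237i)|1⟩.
0.6372|0⟩ + (-0.769 - 0.05237i)|1⟩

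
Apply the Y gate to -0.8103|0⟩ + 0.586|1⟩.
-0.586i|0⟩ - 0.8103i|1⟩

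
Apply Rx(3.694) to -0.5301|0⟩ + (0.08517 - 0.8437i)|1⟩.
(-0.6672 - 0.08194i)|0⟩ + (-0.02323 + 0.7401i)|1⟩

Rx(3.694) = [[cos(θ/2), −i·sin(θ/2)], [−i·sin(θ/2), cos(θ/2)]]; θ = 3.694, cos(θ/2) ≈ -0.272705, sin(θ/2) ≈ 0.962098.
With a = amp(|0⟩) = -0.5301 and b = amp(|1⟩) = (0.08517 - 0.8437i):
new amp(|0⟩) = (-0.272705)·a + (-0.962098i)·b = (-0.6672 - 0.08194i)
new amp(|1⟩) = (-0.962098i)·a + (-0.272705)·b = (-0.02323 + 0.7401i)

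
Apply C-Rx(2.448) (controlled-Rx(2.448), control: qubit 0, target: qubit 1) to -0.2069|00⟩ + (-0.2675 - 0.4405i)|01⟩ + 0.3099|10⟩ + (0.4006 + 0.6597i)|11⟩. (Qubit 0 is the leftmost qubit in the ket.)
-0.2069|00⟩ + (-0.2675 - 0.4405i)|01⟩ + (0.7258 - 0.3768i)|10⟩ + (0.1362 - 0.06723i)|11⟩

C-Rx(2.448) leaves the control-|0⟩ kets |00⟩, |01⟩ unchanged and applies Rx(2.448) to qubit 1 on the control-|1⟩ pair (|10⟩, |11⟩).
Rx(2.448) = [[cos(θ/2), −i·sin(θ/2)], [−i·sin(θ/2), cos(θ/2)]]; θ = 2.448, cos(θ/2) ≈ 0.339887, sin(θ/2) ≈ 0.940466.
With a = amp(|10⟩) = 0.3099 and b = amp(|11⟩) = (0.4006 + 0.6597i):
new amp(|10⟩) = (0.339887)·a + (-0.940466i)·b = (0.7258 - 0.3768i)
new amp(|11⟩) = (-0.940466i)·a + (0.339887)·b = (0.1362 - 0.06723i)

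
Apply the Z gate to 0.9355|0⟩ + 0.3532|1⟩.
0.9355|0⟩ - 0.3532|1⟩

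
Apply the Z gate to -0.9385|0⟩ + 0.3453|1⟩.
-0.9385|0⟩ - 0.3453|1⟩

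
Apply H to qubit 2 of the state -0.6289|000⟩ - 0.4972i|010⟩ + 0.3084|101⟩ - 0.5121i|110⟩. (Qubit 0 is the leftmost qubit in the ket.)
-0.4447|000⟩ - 0.4447|001⟩ - 0.3516i|010⟩ - 0.3516i|011⟩ + 0.2181|100⟩ - 0.2181|101⟩ - 0.3621i|110⟩ - 0.3621i|111⟩

H on qubit 2 mixes each pair of kets that differ only in qubit 2: amplitudes (a, b) of (|…0…⟩, |…1…⟩) become ((a + b)/√2, (a − b)/√2). Kets absent from the input have amplitude 0.
(|000⟩, |001⟩): (a, b) = (-0.6289, 0) → (-0.4447, -0.4447)
(|010⟩, |011⟩): (a, b) = (-0.4972i, 0) → (-0.3516i, -0.3516i)
(|100⟩, |101⟩): (a, b) = (0, 0.3084) → (0.2181, -0.2181)
(|110⟩, |111⟩): (a, b) = (-0.5121i, 0) → (-0.3621i, -0.3621i)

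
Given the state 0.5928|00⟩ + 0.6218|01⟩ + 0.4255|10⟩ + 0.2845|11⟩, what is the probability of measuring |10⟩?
0.1811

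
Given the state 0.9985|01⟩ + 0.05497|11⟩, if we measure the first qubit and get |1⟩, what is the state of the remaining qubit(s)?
|1⟩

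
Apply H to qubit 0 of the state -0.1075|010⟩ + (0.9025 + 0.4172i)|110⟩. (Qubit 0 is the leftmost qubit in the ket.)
(0.5621 + 0.295i)|010⟩ + (-0.7142 - 0.295i)|110⟩

H on qubit 0 mixes each pair of kets that differ only in qubit 0: amplitudes (a, b) of (|…0…⟩, |…1…⟩) become ((a + b)/√2, (a − b)/√2). Kets absent from the input have amplitude 0.
(|010⟩, |110⟩): (a, b) = (-0.1075, (0.9025 + 0.4172i)) → ((0.5621 + 0.295i), (-0.7142 - 0.295i))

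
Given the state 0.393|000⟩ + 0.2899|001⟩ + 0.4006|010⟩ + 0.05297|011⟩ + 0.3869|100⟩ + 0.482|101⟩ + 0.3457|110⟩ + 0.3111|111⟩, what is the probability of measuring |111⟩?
0.09678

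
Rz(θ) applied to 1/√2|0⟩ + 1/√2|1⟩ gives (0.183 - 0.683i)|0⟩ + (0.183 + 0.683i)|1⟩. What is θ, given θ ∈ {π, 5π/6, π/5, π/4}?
5π/6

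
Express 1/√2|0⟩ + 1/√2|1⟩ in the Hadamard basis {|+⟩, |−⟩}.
|+⟩

With |ψ⟩ = α|0⟩ + β|1⟩, the Hadamard-basis coefficients are ⟨+|ψ⟩ = (α + β)/√2 and ⟨−|ψ⟩ = (α − β)/√2.
Here α = 1/√2, β = 1/√2: (α + β)/√2 = 1, (α − β)/√2 = 0.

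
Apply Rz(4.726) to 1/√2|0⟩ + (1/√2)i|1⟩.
(-0.5034 - 0.4966i)|0⟩ + (-0.4966 - 0.5034i)|1⟩

Rz(4.726) = [[e^(−iθ/2), 0], [0, e^(iθ/2)]] with e^(±iθ/2) = cos(θ/2) ± i·sin(θ/2); θ = 4.726, cos(θ/2) ≈ -0.711903, sin(θ/2) ≈ 0.702278.
With a = amp(|0⟩) = 1/√2 and b = amp(|1⟩) = (1/√2)i:
new amp(|0⟩) = (-0.711903 - 0.702278i)·a = (-0.5034 - 0.4966i)
new amp(|1⟩) = (-0.711903 + 0.702278i)·b = (-0.4966 - 0.5034i)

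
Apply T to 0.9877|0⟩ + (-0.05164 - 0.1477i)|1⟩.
0.9877|0⟩ + (0.06792 - 0.141i)|1⟩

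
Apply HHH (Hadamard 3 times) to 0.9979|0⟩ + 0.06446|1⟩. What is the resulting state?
0.7512|0⟩ + 0.66|1⟩

H² = I, so H^3 = H: a single Hadamard. With (a, b) = (0.9979, 0.06446), H gives ((a + b)/√2, (a − b)/√2) = (0.7512, 0.66).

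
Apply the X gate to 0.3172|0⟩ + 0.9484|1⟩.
0.9484|0⟩ + 0.3172|1⟩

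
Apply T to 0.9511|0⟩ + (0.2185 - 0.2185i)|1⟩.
0.9511|0⟩ + 0.309|1⟩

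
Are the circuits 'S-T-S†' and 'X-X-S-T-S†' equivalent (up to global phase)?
Yes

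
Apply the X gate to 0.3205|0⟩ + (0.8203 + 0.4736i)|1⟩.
(0.8203 + 0.4736i)|0⟩ + 0.3205|1⟩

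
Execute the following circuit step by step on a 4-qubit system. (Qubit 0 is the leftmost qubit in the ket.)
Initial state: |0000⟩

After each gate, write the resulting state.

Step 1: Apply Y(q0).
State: i|1000⟩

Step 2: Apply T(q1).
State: i|1000⟩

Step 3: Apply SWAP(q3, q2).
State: i|1000⟩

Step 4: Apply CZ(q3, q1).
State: i|1000⟩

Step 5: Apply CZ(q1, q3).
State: i|1000⟩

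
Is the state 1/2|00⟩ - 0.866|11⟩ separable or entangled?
Entangled

Writing the state as a|00⟩ + b|01⟩ + c|10⟩ + d|11⟩, it is a product state iff ad − bc = 0.
Here (a, b, c, d) = (1/2, 0, 0, -0.866): ad − bc = (1/2)(-0.866) − (0)(0) = -0.433 ≠ 0, so the state is entangled.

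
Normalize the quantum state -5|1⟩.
-|1⟩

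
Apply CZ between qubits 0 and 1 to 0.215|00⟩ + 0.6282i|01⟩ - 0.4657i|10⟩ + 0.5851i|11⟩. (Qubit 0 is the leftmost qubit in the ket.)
0.215|00⟩ + 0.6282i|01⟩ - 0.4657i|10⟩ - 0.5851i|11⟩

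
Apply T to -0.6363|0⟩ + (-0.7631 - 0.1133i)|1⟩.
-0.6363|0⟩ + (-0.4595 - 0.6197i)|1⟩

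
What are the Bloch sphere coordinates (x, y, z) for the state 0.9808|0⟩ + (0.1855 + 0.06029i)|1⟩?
(0.3639, 0.1183, 0.9239)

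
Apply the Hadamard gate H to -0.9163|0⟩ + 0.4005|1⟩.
-0.3647|0⟩ - 0.9311|1⟩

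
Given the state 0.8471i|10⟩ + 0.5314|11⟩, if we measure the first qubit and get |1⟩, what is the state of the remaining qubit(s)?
0.8471i|0⟩ + 0.5314|1⟩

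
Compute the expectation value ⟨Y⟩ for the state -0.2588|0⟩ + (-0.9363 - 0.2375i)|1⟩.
0.1229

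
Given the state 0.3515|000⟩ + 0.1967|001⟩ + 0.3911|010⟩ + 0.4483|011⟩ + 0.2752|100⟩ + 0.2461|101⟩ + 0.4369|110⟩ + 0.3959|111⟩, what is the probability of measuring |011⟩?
0.201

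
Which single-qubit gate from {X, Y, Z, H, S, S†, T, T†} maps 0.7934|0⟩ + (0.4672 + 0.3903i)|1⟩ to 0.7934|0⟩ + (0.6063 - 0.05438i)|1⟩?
T†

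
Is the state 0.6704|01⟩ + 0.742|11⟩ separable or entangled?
Separable

Writing the state as a|00⟩ + b|01⟩ + c|10⟩ + d|11⟩, it is a product state iff ad − bc = 0.
Here (a, b, c, d) = (0, 0.6704, 0, 0.742): ad − bc = (0)(0.742) − (0.6704)(0) = 0, so the state is separable.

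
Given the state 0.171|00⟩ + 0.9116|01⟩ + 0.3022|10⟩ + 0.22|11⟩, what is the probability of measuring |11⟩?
0.0484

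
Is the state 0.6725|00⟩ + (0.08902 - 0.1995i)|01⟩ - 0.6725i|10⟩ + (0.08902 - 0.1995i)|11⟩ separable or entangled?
Entangled

Writing the state as a|00⟩ + b|01⟩ + c|10⟩ + d|11⟩, it is a product state iff ad − bc = 0.
Here (a, b, c, d) = (0.6725, (0.08902 - 0.1995i), -0.6725i, (0.08902 - 0.1995i)): ad − bc = (0.6725)(0.08902 - 0.1995i) − (0.08902 - 0.1995i)(-0.6725i) = (0.194 - 0.0743i) ≠ 0, so the state is entangled.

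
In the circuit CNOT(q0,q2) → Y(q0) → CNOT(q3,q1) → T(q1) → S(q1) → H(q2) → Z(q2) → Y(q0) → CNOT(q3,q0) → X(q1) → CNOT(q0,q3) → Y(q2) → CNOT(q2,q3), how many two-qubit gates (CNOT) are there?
5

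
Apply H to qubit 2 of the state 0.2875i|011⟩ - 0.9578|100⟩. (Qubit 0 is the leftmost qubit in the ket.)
0.2033i|010⟩ - 0.2033i|011⟩ - 0.6773|100⟩ - 0.6773|101⟩

H on qubit 2 mixes each pair of kets that differ only in qubit 2: amplitudes (a, b) of (|…0…⟩, |…1…⟩) become ((a + b)/√2, (a − b)/√2). Kets absent from the input have amplitude 0.
(|010⟩, |011⟩): (a, b) = (0, 0.2875i) → (0.2033i, -0.2033i)
(|100⟩, |101⟩): (a, b) = (-0.9578, 0) → (-0.6773, -0.6773)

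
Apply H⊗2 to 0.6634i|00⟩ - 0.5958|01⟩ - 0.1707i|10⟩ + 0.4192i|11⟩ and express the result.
(-0.2979 + 0.456i)|00⟩ + (0.2979 + 0.03675i)|01⟩ + (-0.2979 + 0.2075i)|10⟩ + (0.2979 + 0.6267i)|11⟩

H⊗2 gives amp(|y⟩) = (1/2) Σ_x (−1)^(x·y) amp(|x⟩), where x·y is the number of positions in which both x and y have a 1.
|00⟩: (0.6634i - 0.5958 - 0.1707i + 0.4192i)/2 = (-0.2979 + 0.456i)
|01⟩: (0.6634i + 0.5958 - 0.1707i - 0.4192i)/2 = (0.2979 + 0.03675i)
|10⟩: (0.6634i - 0.5958 + 0.1707i - 0.4192i)/2 = (-0.2979 + 0.2075i)
|11⟩: (0.6634i + 0.5958 + 0.1707i + 0.4192i)/2 = (0.2979 + 0.6267i)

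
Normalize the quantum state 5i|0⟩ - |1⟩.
0.9806i|0⟩ - 0.1961|1⟩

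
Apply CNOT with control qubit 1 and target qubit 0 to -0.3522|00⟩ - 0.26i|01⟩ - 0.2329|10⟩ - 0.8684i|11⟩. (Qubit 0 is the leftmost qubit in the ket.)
-0.3522|00⟩ - 0.8684i|01⟩ - 0.2329|10⟩ - 0.26i|11⟩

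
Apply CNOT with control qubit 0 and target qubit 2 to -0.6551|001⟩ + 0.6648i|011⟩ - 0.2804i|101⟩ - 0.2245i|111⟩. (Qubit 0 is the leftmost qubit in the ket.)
-0.6551|001⟩ + 0.6648i|011⟩ - 0.2804i|100⟩ - 0.2245i|110⟩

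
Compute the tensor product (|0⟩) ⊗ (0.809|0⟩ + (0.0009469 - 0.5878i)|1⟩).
0.809|00⟩ + (0.0009469 - 0.5878i)|01⟩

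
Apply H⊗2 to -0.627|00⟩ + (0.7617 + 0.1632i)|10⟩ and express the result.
(0.06735 + 0.0816i)|00⟩ + (0.06735 + 0.0816i)|01⟩ + (-0.6944 - 0.0816i)|10⟩ + (-0.6944 - 0.0816i)|11⟩

H⊗2 gives amp(|y⟩) = (1/2) Σ_x (−1)^(x·y) amp(|x⟩), where x·y is the number of positions in which both x and y have a 1.
|00⟩: (-0.627 + (0.7617 + 0.1632i))/2 = (0.06735 + 0.0816i)
|01⟩: (-0.627 + (0.7617 + 0.1632i))/2 = (0.06735 + 0.0816i)
|10⟩: (-0.627 - (0.7617 + 0.1632i))/2 = (-0.6944 - 0.0816i)
|11⟩: (-0.627 - (0.7617 + 0.1632i))/2 = (-0.6944 - 0.0816i)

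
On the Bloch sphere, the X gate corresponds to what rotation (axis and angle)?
Rotation by π around the x-axis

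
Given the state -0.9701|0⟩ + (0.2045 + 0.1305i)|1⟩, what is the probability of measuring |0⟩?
0.9411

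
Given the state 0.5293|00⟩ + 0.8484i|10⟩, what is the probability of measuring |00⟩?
0.2802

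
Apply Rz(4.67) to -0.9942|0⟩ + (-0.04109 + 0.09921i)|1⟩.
(0.6879 + 0.7177i)|0⟩ + (-0.04319 - 0.09831i)|1⟩

Rz(4.67) = [[e^(−iθ/2), 0], [0, e^(iθ/2)]] with e^(±iθ/2) = cos(θ/2) ± i·sin(θ/2); θ = 4.67, cos(θ/2) ≈ -0.691962, sin(θ/2) ≈ 0.721934.
With a = amp(|0⟩) = -0.9942 and b = amp(|1⟩) = (-0.04109 + 0.09921i):
new amp(|0⟩) = (-0.691962 - 0.721934i)·a = (0.6879 + 0.7177i)
new amp(|1⟩) = (-0.691962 + 0.721934i)·b = (-0.04319 - 0.09831i)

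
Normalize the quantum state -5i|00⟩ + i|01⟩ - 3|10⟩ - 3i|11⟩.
-0.7538i|00⟩ + 0.1508i|01⟩ - 0.4523|10⟩ - 0.4523i|11⟩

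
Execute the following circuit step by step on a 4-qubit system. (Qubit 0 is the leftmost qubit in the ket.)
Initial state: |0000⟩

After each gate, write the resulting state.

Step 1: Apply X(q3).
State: |0001⟩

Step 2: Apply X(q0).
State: |1001⟩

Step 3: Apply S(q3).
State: i|1001⟩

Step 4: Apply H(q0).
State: (1/√2)i|0001⟩ - (1/√2)i|1001⟩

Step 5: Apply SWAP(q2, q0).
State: (1/√2)i|0001⟩ - (1/√2)i|0011⟩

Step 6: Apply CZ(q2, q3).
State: (1/√2)i|0001⟩ + (1/√2)i|0011⟩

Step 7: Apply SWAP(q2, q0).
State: (1/√2)i|0001⟩ + (1/√2)i|1001⟩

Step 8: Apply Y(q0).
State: 1/√2|0001⟩ - 1/√2|1001⟩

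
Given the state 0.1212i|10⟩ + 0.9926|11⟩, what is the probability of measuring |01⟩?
0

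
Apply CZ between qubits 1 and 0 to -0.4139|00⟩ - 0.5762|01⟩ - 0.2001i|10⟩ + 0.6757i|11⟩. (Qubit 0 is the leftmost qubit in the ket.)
-0.4139|00⟩ - 0.5762|01⟩ - 0.2001i|10⟩ - 0.6757i|11⟩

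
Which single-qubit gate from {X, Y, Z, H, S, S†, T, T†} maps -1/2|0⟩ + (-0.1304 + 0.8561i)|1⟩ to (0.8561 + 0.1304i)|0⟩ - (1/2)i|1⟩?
Y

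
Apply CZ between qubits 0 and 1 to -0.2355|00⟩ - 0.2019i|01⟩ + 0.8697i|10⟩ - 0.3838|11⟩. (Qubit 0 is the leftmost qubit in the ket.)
-0.2355|00⟩ - 0.2019i|01⟩ + 0.8697i|10⟩ + 0.3838|11⟩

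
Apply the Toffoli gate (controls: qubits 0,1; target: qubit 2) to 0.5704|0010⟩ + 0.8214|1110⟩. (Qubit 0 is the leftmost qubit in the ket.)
0.5704|0010⟩ + 0.8214|1100⟩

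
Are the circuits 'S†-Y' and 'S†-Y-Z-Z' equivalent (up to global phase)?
Yes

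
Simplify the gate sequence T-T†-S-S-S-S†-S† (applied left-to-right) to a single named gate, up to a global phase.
S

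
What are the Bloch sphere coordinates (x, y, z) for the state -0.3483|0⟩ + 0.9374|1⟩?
(-0.653, 0, -0.7574)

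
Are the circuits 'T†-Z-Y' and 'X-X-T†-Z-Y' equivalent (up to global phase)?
Yes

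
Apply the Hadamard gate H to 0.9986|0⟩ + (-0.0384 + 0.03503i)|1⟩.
(0.679 + 0.02477i)|0⟩ + (0.7333 - 0.02477i)|1⟩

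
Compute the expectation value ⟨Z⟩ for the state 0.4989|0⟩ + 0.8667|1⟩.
-0.5023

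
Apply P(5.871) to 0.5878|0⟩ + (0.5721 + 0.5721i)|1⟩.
0.5878|0⟩ + (0.7534 + 0.295i)|1⟩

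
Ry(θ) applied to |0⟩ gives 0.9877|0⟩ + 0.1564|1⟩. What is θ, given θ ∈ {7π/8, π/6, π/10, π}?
π/10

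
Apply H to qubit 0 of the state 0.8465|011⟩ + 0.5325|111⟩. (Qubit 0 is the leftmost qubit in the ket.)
0.9751|011⟩ + 0.222|111⟩

H on qubit 0 mixes each pair of kets that differ only in qubit 0: amplitudes (a, b) of (|…0…⟩, |…1…⟩) become ((a + b)/√2, (a − b)/√2). Kets absent from the input have amplitude 0.
(|011⟩, |111⟩): (a, b) = (0.8465, 0.5325) → (0.9751, 0.222)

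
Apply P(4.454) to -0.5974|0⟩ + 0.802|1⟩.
-0.5974|0⟩ + (-0.2049 - 0.7754i)|1⟩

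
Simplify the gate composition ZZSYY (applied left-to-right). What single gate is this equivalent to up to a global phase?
S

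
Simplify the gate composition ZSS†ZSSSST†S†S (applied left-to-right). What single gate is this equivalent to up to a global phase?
T†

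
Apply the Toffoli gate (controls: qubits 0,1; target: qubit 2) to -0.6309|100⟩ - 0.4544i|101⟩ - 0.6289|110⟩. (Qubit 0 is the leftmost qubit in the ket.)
-0.6309|100⟩ - 0.4544i|101⟩ - 0.6289|111⟩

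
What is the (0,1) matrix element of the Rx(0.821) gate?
-0.3991i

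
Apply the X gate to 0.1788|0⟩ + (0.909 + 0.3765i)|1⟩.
(0.909 + 0.3765i)|0⟩ + 0.1788|1⟩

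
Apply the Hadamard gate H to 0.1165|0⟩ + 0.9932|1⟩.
0.7847|0⟩ - 0.6199|1⟩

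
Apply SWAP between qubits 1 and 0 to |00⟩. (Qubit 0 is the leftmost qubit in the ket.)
|00⟩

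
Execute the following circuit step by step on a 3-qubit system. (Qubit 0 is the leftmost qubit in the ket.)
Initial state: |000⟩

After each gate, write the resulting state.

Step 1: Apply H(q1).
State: 1/√2|000⟩ + 1/√2|010⟩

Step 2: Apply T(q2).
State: 1/√2|000⟩ + 1/√2|010⟩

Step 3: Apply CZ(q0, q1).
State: 1/√2|000⟩ + 1/√2|010⟩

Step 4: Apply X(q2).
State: 1/√2|001⟩ + 1/√2|011⟩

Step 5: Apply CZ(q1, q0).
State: 1/√2|001⟩ + 1/√2|011⟩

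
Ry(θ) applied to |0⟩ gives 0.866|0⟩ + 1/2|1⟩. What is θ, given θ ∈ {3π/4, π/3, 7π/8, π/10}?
π/3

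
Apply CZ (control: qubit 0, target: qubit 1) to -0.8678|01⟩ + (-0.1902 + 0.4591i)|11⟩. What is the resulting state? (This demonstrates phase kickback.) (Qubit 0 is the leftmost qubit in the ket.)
-0.8678|01⟩ + (0.1902 - 0.4591i)|11⟩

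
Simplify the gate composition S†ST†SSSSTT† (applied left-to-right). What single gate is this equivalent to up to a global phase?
T†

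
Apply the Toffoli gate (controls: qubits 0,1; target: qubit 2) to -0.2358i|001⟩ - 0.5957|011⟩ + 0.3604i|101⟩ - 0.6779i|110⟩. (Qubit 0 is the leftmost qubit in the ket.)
-0.2358i|001⟩ - 0.5957|011⟩ + 0.3604i|101⟩ - 0.6779i|111⟩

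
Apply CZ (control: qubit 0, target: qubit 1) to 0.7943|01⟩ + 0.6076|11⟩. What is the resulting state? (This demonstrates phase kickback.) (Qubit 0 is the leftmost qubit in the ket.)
0.7943|01⟩ - 0.6076|11⟩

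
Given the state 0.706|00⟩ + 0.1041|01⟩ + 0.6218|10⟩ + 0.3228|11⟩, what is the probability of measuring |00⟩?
0.4984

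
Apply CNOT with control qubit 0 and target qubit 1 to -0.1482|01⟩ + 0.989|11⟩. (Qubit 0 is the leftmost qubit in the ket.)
-0.1482|01⟩ + 0.989|10⟩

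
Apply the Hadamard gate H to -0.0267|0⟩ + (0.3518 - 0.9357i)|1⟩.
(0.2299 - 0.6616i)|0⟩ + (-0.2676 + 0.6616i)|1⟩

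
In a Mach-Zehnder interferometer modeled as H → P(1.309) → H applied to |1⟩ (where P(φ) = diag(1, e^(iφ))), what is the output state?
(0.3706 - 0.483i)|0⟩ + (0.6294 + 0.483i)|1⟩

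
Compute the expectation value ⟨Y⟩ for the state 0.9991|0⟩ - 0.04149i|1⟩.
-0.08291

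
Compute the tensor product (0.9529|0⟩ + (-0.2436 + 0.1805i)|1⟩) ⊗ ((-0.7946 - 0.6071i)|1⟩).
(-0.7572 - 0.5785i)|01⟩ + (0.3031 + 0.004464i)|11⟩

amp(|b₁b₂…⟩) = product of the factor amplitudes for bits b₁, b₂, …; only kets whose every factor amplitude is nonzero survive.
|01⟩: (0.9529)(-0.7946 - 0.6071i) = (-0.7572 - 0.5785i)
|11⟩: (-0.2436 + 0.1805i)(-0.7946 - 0.6071i) = (0.3031 + 0.004464i)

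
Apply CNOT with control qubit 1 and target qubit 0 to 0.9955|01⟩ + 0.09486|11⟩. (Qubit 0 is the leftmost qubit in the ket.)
0.09486|01⟩ + 0.9955|11⟩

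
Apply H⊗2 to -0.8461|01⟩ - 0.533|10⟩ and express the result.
-0.6896|00⟩ + 0.1566|01⟩ - 0.1566|10⟩ + 0.6896|11⟩

H⊗2 gives amp(|y⟩) = (1/2) Σ_x (−1)^(x·y) amp(|x⟩), where x·y is the number of positions in which both x and y have a 1.
|00⟩: (-0.8461 - 0.533)/2 = -0.6896
|01⟩: (0.8461 - 0.533)/2 = 0.1566
|10⟩: (-0.8461 + 0.533)/2 = -0.1566
|11⟩: (0.8461 + 0.533)/2 = 0.6896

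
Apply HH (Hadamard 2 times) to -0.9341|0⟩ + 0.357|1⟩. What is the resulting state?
-0.9341|0⟩ + 0.357|1⟩

H² = I, so an even number of Hadamards cancels: H^2 = I and the state is unchanged.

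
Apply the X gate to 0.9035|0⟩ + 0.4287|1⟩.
0.4287|0⟩ + 0.9035|1⟩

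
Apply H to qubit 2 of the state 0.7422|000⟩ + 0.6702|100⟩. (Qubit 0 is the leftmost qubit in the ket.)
0.5248|000⟩ + 0.5248|001⟩ + 0.4739|100⟩ + 0.4739|101⟩

H on qubit 2 mixes each pair of kets that differ only in qubit 2: amplitudes (a, b) of (|…0…⟩, |…1…⟩) become ((a + b)/√2, (a − b)/√2). Kets absent from the input have amplitude 0.
(|000⟩, |001⟩): (a, b) = (0.7422, 0) → (0.5248, 0.5248)
(|100⟩, |101⟩): (a, b) = (0.6702, 0) → (0.4739, 0.4739)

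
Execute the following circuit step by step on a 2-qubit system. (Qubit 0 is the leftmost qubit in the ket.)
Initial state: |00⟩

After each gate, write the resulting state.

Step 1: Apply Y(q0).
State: i|10⟩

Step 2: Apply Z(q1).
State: i|10⟩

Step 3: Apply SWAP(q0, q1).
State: i|01⟩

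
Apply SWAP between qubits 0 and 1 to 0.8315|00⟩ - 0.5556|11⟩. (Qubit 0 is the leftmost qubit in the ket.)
0.8315|00⟩ - 0.5556|11⟩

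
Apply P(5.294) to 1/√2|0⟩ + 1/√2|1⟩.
1/√2|0⟩ + (0.3885 - 0.5908i)|1⟩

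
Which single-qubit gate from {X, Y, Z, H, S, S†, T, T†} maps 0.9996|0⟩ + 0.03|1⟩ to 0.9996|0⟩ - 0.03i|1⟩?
S†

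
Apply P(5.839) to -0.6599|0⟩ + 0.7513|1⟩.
-0.6599|0⟩ + (0.6784 - 0.3229i)|1⟩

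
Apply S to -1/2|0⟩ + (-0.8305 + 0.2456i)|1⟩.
-1/2|0⟩ + (-0.2456 - 0.8305i)|1⟩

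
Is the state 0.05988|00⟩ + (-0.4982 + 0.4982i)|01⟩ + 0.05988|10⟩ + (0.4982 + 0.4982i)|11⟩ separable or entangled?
Entangled

Writing the state as a|00⟩ + b|01⟩ + c|10⟩ + d|11⟩, it is a product state iff ad − bc = 0.
Here (a, b, c, d) = (0.05988, (-0.4982 + 0.4982i), 0.05988, (0.4982 + 0.4982i)): ad − bc = (0.05988)(0.4982 + 0.4982i) − (-0.4982 + 0.4982i)(0.05988) = 0.05966 ≠ 0, so the state is entangled.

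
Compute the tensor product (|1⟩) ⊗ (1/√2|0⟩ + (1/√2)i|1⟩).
1/√2|10⟩ + (1/√2)i|11⟩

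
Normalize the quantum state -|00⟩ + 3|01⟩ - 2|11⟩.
-0.2673|00⟩ + 0.8018|01⟩ - 0.5345|11⟩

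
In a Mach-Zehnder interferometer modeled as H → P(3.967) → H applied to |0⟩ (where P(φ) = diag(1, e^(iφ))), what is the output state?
(0.1609 - 0.3674i)|0⟩ + (0.8391 + 0.3674i)|1⟩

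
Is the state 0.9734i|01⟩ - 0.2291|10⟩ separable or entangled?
Entangled

Writing the state as a|00⟩ + b|01⟩ + c|10⟩ + d|11⟩, it is a product state iff ad − bc = 0.
Here (a, b, c, d) = (0, 0.9734i, -0.2291, 0): ad − bc = (0)(0) − (0.9734i)(-0.2291) = 0.223i ≠ 0, so the state is entangled.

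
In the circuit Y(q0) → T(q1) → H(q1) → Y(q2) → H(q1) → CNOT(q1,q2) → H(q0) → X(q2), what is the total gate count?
8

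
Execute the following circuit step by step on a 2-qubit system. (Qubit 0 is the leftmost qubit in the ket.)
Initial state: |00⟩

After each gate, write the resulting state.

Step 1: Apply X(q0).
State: |10⟩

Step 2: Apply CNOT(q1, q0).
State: |10⟩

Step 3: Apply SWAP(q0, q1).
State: |01⟩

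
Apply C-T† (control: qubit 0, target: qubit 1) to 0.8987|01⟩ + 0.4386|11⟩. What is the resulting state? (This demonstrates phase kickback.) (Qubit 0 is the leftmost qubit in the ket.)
0.8987|01⟩ + (0.3101 - 0.3101i)|11⟩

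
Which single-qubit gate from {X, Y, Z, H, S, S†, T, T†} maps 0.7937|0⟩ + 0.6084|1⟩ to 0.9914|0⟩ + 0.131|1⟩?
H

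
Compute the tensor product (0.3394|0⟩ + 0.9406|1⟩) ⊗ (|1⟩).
0.3394|01⟩ + 0.9406|11⟩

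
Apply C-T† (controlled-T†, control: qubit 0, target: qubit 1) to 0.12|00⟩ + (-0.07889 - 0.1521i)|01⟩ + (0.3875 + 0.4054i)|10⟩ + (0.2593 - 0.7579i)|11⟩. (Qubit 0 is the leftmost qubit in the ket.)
0.12|00⟩ + (-0.07889 - 0.1521i)|01⟩ + (0.3875 + 0.4054i)|10⟩ + (-0.3526 - 0.7193i)|11⟩

C-T† leaves the control-|0⟩ kets |00⟩, |01⟩ unchanged and applies T† to qubit 1 on the control-|1⟩ pair (|10⟩, |11⟩).
T† = [[1, 0], [0, (1/√2 - (1/√2)i)]].
With a = amp(|10⟩) = (0.3875 + 0.4054i) and b = amp(|11⟩) = (0.2593 - 0.7579i):
new amp(|10⟩) = (1)·a = (0.3875 + 0.4054i)
new amp(|11⟩) = (1/√2 - (1/√2)i)·b = (-0.3526 - 0.7193i)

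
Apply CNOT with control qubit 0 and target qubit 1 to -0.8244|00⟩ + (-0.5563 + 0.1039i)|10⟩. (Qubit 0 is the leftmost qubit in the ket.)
-0.8244|00⟩ + (-0.5563 + 0.1039i)|11⟩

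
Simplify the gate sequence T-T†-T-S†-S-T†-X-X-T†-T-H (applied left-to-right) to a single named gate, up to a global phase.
H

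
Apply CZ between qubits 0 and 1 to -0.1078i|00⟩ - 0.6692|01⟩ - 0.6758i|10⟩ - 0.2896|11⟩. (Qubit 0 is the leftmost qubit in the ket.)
-0.1078i|00⟩ - 0.6692|01⟩ - 0.6758i|10⟩ + 0.2896|11⟩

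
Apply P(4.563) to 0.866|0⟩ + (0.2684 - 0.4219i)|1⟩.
0.866|0⟩ + (-0.4571 - 0.2026i)|1⟩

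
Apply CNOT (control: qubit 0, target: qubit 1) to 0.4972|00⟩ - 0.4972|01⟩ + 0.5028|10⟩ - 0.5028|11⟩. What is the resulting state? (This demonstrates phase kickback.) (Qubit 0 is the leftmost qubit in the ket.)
0.4972|00⟩ - 0.4972|01⟩ - 0.5028|10⟩ + 0.5028|11⟩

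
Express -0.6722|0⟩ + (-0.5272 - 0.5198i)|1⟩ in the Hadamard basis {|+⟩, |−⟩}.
(-0.8481 - 0.3676i)|+⟩ + (-0.1025 + 0.3676i)|−⟩

With |ψ⟩ = α|0⟩ + β|1⟩, the Hadamard-basis coefficients are ⟨+|ψ⟩ = (α + β)/√2 and ⟨−|ψ⟩ = (α − β)/√2.
Here α = -0.6722, β = (-0.5272 - 0.5198i): (α + β)/√2 = (-0.8481 - 0.3676i), (α − β)/√2 = (-0.1025 + 0.3676i).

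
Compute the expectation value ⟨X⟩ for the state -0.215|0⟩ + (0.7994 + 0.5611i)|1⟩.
-0.3437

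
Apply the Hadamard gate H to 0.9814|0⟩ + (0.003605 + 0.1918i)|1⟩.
(0.6965 + 0.1356i)|0⟩ + (0.6914 - 0.1356i)|1⟩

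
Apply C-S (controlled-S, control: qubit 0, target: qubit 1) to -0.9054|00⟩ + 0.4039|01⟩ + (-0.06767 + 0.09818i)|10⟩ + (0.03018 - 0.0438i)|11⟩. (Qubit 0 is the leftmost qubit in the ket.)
-0.9054|00⟩ + 0.4039|01⟩ + (-0.06767 + 0.09818i)|10⟩ + (0.0438 + 0.03018i)|11⟩

C-S leaves the control-|0⟩ kets |00⟩, |01⟩ unchanged and applies S to qubit 1 on the control-|1⟩ pair (|10⟩, |11⟩).
S = [[1, 0], [0, i]].
With a = amp(|10⟩) = (-0.06767 + 0.09818i) and b = amp(|11⟩) = (0.03018 - 0.0438i):
new amp(|10⟩) = (1)·a = (-0.06767 + 0.09818i)
new amp(|11⟩) = (i)·b = (0.0438 + 0.03018i)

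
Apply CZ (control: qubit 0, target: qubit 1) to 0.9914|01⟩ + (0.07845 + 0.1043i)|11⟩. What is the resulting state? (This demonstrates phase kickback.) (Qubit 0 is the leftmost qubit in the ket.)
0.9914|01⟩ + (-0.07845 - 0.1043i)|11⟩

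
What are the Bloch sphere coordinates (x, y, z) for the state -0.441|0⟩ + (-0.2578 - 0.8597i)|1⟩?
(0.2274, 0.7583, -0.6111)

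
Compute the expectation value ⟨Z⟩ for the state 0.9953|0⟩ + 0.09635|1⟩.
0.9813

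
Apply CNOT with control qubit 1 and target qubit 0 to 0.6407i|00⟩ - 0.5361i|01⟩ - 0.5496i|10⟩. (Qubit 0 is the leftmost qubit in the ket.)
0.6407i|00⟩ - 0.5496i|10⟩ - 0.5361i|11⟩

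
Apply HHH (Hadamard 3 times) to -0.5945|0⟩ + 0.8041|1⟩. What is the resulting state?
0.1482|0⟩ - 0.989|1⟩

H² = I, so H^3 = H: a single Hadamard. With (a, b) = (-0.5945, 0.8041), H gives ((a + b)/√2, (a − b)/√2) = (0.1482, -0.989).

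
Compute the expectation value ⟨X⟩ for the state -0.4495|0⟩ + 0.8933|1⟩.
-0.8031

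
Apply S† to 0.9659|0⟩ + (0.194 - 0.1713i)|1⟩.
0.9659|0⟩ + (-0.1713 - 0.194i)|1⟩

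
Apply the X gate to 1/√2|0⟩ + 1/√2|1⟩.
1/√2|0⟩ + 1/√2|1⟩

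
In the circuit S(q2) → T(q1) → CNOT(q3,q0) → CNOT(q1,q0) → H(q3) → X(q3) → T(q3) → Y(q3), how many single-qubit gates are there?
6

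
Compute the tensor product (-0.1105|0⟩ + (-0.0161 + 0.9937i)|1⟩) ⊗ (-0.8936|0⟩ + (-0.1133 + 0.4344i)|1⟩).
0.09874|00⟩ + (0.01252 - 0.048i)|01⟩ + (0.01439 - 0.888i)|10⟩ + (-0.4298 - 0.1196i)|11⟩

amp(|b₁b₂…⟩) = product of the factor amplitudes for bits b₁, b₂, …; only kets whose every factor amplitude is nonzero survive.
|00⟩: (-0.1105)(-0.8936) = 0.09874
|01⟩: (-0.1105)(-0.1133 + 0.4344i) = (0.01252 - 0.048i)
|10⟩: (-0.0161 + 0.9937i)(-0.8936) = (0.01439 - 0.888i)
|11⟩: (-0.0161 + 0.9937i)(-0.1133 + 0.4344i) = (-0.4298 - 0.1196i)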